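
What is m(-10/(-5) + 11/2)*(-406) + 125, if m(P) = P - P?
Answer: 125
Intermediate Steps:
m(P) = 0
m(-10/(-5) + 11/2)*(-406) + 125 = 0*(-406) + 125 = 0 + 125 = 125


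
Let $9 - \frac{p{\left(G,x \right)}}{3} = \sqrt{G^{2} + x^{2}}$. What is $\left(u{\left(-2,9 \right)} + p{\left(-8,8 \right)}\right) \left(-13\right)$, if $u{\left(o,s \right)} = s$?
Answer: $-468 + 312 \sqrt{2} \approx -26.765$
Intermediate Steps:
$p{\left(G,x \right)} = 27 - 3 \sqrt{G^{2} + x^{2}}$
$\left(u{\left(-2,9 \right)} + p{\left(-8,8 \right)}\right) \left(-13\right) = \left(9 + \left(27 - 3 \sqrt{\left(-8\right)^{2} + 8^{2}}\right)\right) \left(-13\right) = \left(9 + \left(27 - 3 \sqrt{64 + 64}\right)\right) \left(-13\right) = \left(9 + \left(27 - 3 \sqrt{128}\right)\right) \left(-13\right) = \left(9 + \left(27 - 3 \cdot 8 \sqrt{2}\right)\right) \left(-13\right) = \left(9 + \left(27 - 24 \sqrt{2}\right)\right) \left(-13\right) = \left(36 - 24 \sqrt{2}\right) \left(-13\right) = -468 + 312 \sqrt{2}$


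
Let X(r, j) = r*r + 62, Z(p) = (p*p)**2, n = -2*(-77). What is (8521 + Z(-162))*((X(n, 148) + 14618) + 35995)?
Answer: 51237251836287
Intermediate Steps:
n = 154
Z(p) = p**4 (Z(p) = (p**2)**2 = p**4)
X(r, j) = 62 + r**2 (X(r, j) = r**2 + 62 = 62 + r**2)
(8521 + Z(-162))*((X(n, 148) + 14618) + 35995) = (8521 + (-162)**4)*(((62 + 154**2) + 14618) + 35995) = (8521 + 688747536)*(((62 + 23716) + 14618) + 35995) = 688756057*((23778 + 14618) + 35995) = 688756057*(38396 + 35995) = 688756057*74391 = 51237251836287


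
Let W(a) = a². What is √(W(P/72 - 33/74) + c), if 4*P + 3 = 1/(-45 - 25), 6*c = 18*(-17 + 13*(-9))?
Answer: I*√223555547692991/745920 ≈ 20.045*I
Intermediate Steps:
c = -402 (c = (18*(-17 + 13*(-9)))/6 = (18*(-17 - 117))/6 = (18*(-134))/6 = (⅙)*(-2412) = -402)
P = -211/280 (P = -¾ + 1/(4*(-45 - 25)) = -¾ + (¼)/(-70) = -¾ + (¼)*(-1/70) = -¾ - 1/280 = -211/280 ≈ -0.75357)
√(W(P/72 - 33/74) + c) = √((-211/280/72 - 33/74)² - 402) = √((-211/280*1/72 - 33*1/74)² - 402) = √((-211/20160 - 33/74)² - 402) = √((-340447/745920)² - 402) = √(115904159809/556396646400 - 402) = √(-223555547692991/556396646400) = I*√223555547692991/745920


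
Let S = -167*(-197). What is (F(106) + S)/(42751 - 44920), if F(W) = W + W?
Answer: -3679/241 ≈ -15.266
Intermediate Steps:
F(W) = 2*W
S = 32899
(F(106) + S)/(42751 - 44920) = (2*106 + 32899)/(42751 - 44920) = (212 + 32899)/(-2169) = 33111*(-1/2169) = -3679/241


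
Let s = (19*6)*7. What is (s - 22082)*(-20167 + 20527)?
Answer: -7662240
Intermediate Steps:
s = 798 (s = 114*7 = 798)
(s - 22082)*(-20167 + 20527) = (798 - 22082)*(-20167 + 20527) = -21284*360 = -7662240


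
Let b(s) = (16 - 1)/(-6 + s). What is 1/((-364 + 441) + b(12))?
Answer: 2/159 ≈ 0.012579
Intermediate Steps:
b(s) = 15/(-6 + s)
1/((-364 + 441) + b(12)) = 1/((-364 + 441) + 15/(-6 + 12)) = 1/(77 + 15/6) = 1/(77 + 15*(1/6)) = 1/(77 + 5/2) = 1/(159/2) = 2/159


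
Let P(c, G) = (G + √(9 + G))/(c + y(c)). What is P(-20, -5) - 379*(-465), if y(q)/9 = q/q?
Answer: 1938588/11 ≈ 1.7624e+5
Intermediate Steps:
y(q) = 9 (y(q) = 9*(q/q) = 9*1 = 9)
P(c, G) = (G + √(9 + G))/(9 + c) (P(c, G) = (G + √(9 + G))/(c + 9) = (G + √(9 + G))/(9 + c))
P(-20, -5) - 379*(-465) = (-5 + √(9 - 5))/(9 - 20) - 379*(-465) = (-5 + √4)/(-11) + 176235 = -(-5 + 2)/11 + 176235 = -1/11*(-3) + 176235 = 3/11 + 176235 = 1938588/11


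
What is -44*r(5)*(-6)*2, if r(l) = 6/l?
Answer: 3168/5 ≈ 633.60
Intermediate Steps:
-44*r(5)*(-6)*2 = -44*(6/5)*(-6)*2 = -(-1584)*2/5 = -44*(-72/5) = 3168/5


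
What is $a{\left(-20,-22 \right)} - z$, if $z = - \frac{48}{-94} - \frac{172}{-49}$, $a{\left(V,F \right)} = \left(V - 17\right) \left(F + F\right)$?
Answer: $\frac{3740024}{2303} \approx 1624.0$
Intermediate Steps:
$a{\left(V,F \right)} = 2 F \left(-17 + V\right)$ ($a{\left(V,F \right)} = \left(-17 + V\right) 2 F = 2 F \left(-17 + V\right)$)
$z = \frac{9260}{2303}$ ($z = \left(-48\right) \left(- \frac{1}{94}\right) - - \frac{172}{49} = \frac{24}{47} + \frac{172}{49} = \frac{9260}{2303} \approx 4.0208$)
$a{\left(-20,-22 \right)} - z = 2 \left(-22\right) \left(-17 - 20\right) - \frac{9260}{2303} = 2 \left(-22\right) \left(-37\right) - \frac{9260}{2303} = 1628 - \frac{9260}{2303} = \frac{3740024}{2303}$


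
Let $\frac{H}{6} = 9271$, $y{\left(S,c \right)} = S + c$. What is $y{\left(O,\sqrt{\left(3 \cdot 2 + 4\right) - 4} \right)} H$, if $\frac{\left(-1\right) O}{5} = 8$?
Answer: $-2225040 + 55626 \sqrt{6} \approx -2.0888 \cdot 10^{6}$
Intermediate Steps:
$O = -40$ ($O = \left(-5\right) 8 = -40$)
$H = 55626$ ($H = 6 \cdot 9271 = 55626$)
$y{\left(O,\sqrt{\left(3 \cdot 2 + 4\right) - 4} \right)} H = \left(-40 + \sqrt{\left(3 \cdot 2 + 4\right) - 4}\right) 55626 = \left(-40 + \sqrt{\left(6 + 4\right) - 4}\right) 55626 = \left(-40 + \sqrt{10 - 4}\right) 55626 = \left(-40 + \sqrt{6}\right) 55626 = -2225040 + 55626 \sqrt{6}$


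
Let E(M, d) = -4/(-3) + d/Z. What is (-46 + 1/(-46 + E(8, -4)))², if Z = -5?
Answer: 917060089/432964 ≈ 2118.1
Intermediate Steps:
E(M, d) = 4/3 - d/5 (E(M, d) = -4/(-3) + d/(-5) = -4*(-⅓) + d*(-⅕) = 4/3 - d/5)
(-46 + 1/(-46 + E(8, -4)))² = (-46 + 1/(-46 + (4/3 - ⅕*(-4))))² = (-46 + 1/(-46 + (4/3 + ⅘)))² = (-46 + 1/(-46 + 32/15))² = (-46 + 1/(-658/15))² = (-46 - 15/658)² = (-30283/658)² = 917060089/432964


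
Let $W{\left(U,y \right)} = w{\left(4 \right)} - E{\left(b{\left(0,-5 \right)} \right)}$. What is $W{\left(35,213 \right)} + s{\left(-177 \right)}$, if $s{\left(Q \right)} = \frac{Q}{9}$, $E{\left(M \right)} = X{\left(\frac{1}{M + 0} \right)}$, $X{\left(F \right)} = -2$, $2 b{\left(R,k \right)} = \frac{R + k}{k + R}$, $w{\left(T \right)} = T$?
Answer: $- \frac{41}{3} \approx -13.667$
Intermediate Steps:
$b{\left(R,k \right)} = \frac{1}{2}$ ($b{\left(R,k \right)} = \frac{\left(R + k\right) \frac{1}{k + R}}{2} = \frac{\left(R + k\right) \frac{1}{R + k}}{2} = \frac{1}{2} \cdot 1 = \frac{1}{2}$)
$E{\left(M \right)} = -2$
$s{\left(Q \right)} = \frac{Q}{9}$ ($s{\left(Q \right)} = Q \frac{1}{9} = \frac{Q}{9}$)
$W{\left(U,y \right)} = 6$ ($W{\left(U,y \right)} = 4 - -2 = 4 + 2 = 6$)
$W{\left(35,213 \right)} + s{\left(-177 \right)} = 6 + \frac{1}{9} \left(-177\right) = 6 - \frac{59}{3} = - \frac{41}{3}$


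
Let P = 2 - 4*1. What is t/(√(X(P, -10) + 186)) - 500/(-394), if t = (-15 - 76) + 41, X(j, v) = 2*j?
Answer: 250/197 - 25*√182/91 ≈ -2.4372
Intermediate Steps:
P = -2 (P = 2 - 4 = -2)
t = -50 (t = -91 + 41 = -50)
t/(√(X(P, -10) + 186)) - 500/(-394) = -50/√(2*(-2) + 186) - 500/(-394) = -50/√(-4 + 186) - 500*(-1/394) = -50*√182/182 + 250/197 = -25*√182/91 + 250/197 = 250/197 - 25*√182/91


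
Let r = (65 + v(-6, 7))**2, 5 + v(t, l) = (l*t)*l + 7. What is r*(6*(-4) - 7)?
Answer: -1597399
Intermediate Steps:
v(t, l) = 2 + t*l**2 (v(t, l) = -5 + ((l*t)*l + 7) = -5 + (t*l**2 + 7) = -5 + (7 + t*l**2) = 2 + t*l**2)
r = 51529 (r = (65 + (2 - 6*7**2))**2 = (65 + (2 - 6*49))**2 = (65 + (2 - 294))**2 = (65 - 292)**2 = (-227)**2 = 51529)
r*(6*(-4) - 7) = 51529*(6*(-4) - 7) = 51529*(-24 - 7) = 51529*(-31) = -1597399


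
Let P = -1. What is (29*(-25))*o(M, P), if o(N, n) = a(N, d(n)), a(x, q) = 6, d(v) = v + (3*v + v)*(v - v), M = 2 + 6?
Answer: -4350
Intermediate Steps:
M = 8
d(v) = v (d(v) = v + (4*v)*0 = v + 0 = v)
o(N, n) = 6
(29*(-25))*o(M, P) = (29*(-25))*6 = -725*6 = -4350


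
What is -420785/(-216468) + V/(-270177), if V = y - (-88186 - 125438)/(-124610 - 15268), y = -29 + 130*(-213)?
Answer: 310029318997717/151494802716852 ≈ 2.0465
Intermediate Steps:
y = -27719 (y = -29 - 27690 = -27719)
V = -215416217/7771 (V = -27719 - (-88186 - 125438)/(-124610 - 15268) = -27719 - (-213624)/(-139878) = -27719 - (-213624)*(-1)/139878 = -27719 - 1*11868/7771 = -27719 - 11868/7771 = -215416217/7771 ≈ -27721.)
-420785/(-216468) + V/(-270177) = -420785/(-216468) - 215416217/7771/(-270177) = -420785*(-1/216468) - 215416217/7771*(-1/270177) = 420785/216468 + 215416217/2099545467 = 310029318997717/151494802716852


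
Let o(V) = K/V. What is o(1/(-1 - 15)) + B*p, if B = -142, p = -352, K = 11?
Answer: 49808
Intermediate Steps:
o(V) = 11/V
o(1/(-1 - 15)) + B*p = 11/(1/(-1 - 15)) - 142*(-352) = 11/(1/(-16)) + 49984 = 11/(-1/16) + 49984 = 11*(-16) + 49984 = -176 + 49984 = 49808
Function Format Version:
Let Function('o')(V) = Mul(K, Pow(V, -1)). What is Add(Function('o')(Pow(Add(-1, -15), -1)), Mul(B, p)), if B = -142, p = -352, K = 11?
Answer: 49808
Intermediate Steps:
Function('o')(V) = Mul(11, Pow(V, -1))
Add(Function('o')(Pow(Add(-1, -15), -1)), Mul(B, p)) = Add(Mul(11, Pow(Pow(Add(-1, -15), -1), -1)), Mul(-142, -352)) = Add(Mul(11, Pow(Pow(-16, -1), -1)), 49984) = Add(Mul(11, Pow(Rational(-1, 16), -1)), 49984) = Add(Mul(11, -16), 49984) = Add(-176, 49984) = 49808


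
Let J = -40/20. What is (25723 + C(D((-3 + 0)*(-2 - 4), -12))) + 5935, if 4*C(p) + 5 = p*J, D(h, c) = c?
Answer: 126651/4 ≈ 31663.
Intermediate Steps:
J = -2 (J = -40*1/20 = -2)
C(p) = -5/4 - p/2 (C(p) = -5/4 + (p*(-2))/4 = -5/4 + (-2*p)/4 = -5/4 - p/2)
(25723 + C(D((-3 + 0)*(-2 - 4), -12))) + 5935 = (25723 + (-5/4 - ½*(-12))) + 5935 = (25723 + (-5/4 + 6)) + 5935 = (25723 + 19/4) + 5935 = 102911/4 + 5935 = 126651/4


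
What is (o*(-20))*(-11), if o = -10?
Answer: -2200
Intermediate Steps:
(o*(-20))*(-11) = -10*(-20)*(-11) = 200*(-11) = -2200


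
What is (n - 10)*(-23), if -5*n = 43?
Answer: 2139/5 ≈ 427.80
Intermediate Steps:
n = -43/5 (n = -⅕*43 = -43/5 ≈ -8.6000)
(n - 10)*(-23) = (-43/5 - 10)*(-23) = -93/5*(-23) = 2139/5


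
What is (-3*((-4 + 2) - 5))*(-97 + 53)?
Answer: -924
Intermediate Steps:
(-3*((-4 + 2) - 5))*(-97 + 53) = -3*(-2 - 5)*(-44) = -3*(-7)*(-44) = 21*(-44) = -924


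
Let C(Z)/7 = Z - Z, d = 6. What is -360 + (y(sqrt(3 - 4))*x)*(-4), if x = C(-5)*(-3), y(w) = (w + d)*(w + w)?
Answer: -360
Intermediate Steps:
C(Z) = 0 (C(Z) = 7*(Z - Z) = 7*0 = 0)
y(w) = 2*w*(6 + w) (y(w) = (w + 6)*(w + w) = (6 + w)*(2*w) = 2*w*(6 + w))
x = 0 (x = 0*(-3) = 0)
-360 + (y(sqrt(3 - 4))*x)*(-4) = -360 + ((2*sqrt(3 - 4)*(6 + sqrt(3 - 4)))*0)*(-4) = -360 + ((2*sqrt(-1)*(6 + sqrt(-1)))*0)*(-4) = -360 + ((2*I*(6 + I))*0)*(-4) = -360 + 0*(-4) = -360 + 0 = -360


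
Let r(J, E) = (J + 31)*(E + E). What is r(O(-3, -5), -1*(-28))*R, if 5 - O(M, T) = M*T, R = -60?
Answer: -70560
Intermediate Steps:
O(M, T) = 5 - M*T
r(J, E) = 2*E*(31 + J) (r(J, E) = (31 + J)*(2*E) = 2*E*(31 + J))
r(O(-3, -5), -1*(-28))*R = (2*(-1*(-28))*(31 + (5 - 1*(-3)*(-5))))*(-60) = (2*28*(31 + (5 - 15)))*(-60) = (2*28*(31 - 10))*(-60) = (2*28*21)*(-60) = 1176*(-60) = -70560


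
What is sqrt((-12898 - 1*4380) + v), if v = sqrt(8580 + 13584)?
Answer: sqrt(-17278 + 2*sqrt(5541)) ≈ 130.88*I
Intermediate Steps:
v = 2*sqrt(5541) (v = sqrt(22164) = 2*sqrt(5541) ≈ 148.88)
sqrt((-12898 - 1*4380) + v) = sqrt((-12898 - 1*4380) + 2*sqrt(5541)) = sqrt((-12898 - 4380) + 2*sqrt(5541)) = sqrt(-17278 + 2*sqrt(5541))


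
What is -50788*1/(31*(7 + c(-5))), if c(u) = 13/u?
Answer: -126970/341 ≈ -372.35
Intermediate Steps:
-50788*1/(31*(7 + c(-5))) = -50788*1/(31*(7 + 13/(-5))) = -50788*1/(31*(7 + 13*(-⅕))) = -50788*1/(31*(7 - 13/5)) = -50788/(31*(22/5)) = -50788/682/5 = -50788*5/682 = -126970/341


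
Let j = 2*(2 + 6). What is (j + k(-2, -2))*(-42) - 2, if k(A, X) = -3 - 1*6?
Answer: -296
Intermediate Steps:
j = 16 (j = 2*8 = 16)
k(A, X) = -9 (k(A, X) = -3 - 6 = -9)
(j + k(-2, -2))*(-42) - 2 = (16 - 9)*(-42) - 2 = 7*(-42) - 2 = -294 - 2 = -296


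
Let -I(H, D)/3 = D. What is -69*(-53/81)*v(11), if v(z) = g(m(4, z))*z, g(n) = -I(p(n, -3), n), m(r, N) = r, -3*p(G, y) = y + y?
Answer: 53636/9 ≈ 5959.6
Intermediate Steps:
p(G, y) = -2*y/3 (p(G, y) = -(y + y)/3 = -2*y/3)
I(H, D) = -3*D
g(n) = 3*n (g(n) = -(-3)*n = 3*n)
v(z) = 12*z (v(z) = (3*4)*z = 12*z)
-69*(-53/81)*v(11) = -69*(-53/81)*12*11 = -69*(-53*1/81)*132 = -69*(-53/81)*132 = -(-1219)*132/27 = -1*(-53636/9) = 53636/9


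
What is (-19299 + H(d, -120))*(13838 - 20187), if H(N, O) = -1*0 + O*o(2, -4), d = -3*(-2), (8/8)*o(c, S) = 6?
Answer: 127100631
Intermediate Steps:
o(c, S) = 6
d = 6
H(N, O) = 6*O (H(N, O) = -1*0 + O*6 = 0 + 6*O = 6*O)
(-19299 + H(d, -120))*(13838 - 20187) = (-19299 + 6*(-120))*(13838 - 20187) = (-19299 - 720)*(-6349) = -20019*(-6349) = 127100631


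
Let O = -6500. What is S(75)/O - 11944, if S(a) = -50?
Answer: -1552719/130 ≈ -11944.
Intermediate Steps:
S(75)/O - 11944 = -50/(-6500) - 11944 = -50*(-1/6500) - 11944 = 1/130 - 11944 = -1552719/130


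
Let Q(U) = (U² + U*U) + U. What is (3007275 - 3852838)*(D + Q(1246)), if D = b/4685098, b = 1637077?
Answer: -723862534092164219/275594 ≈ -2.6266e+12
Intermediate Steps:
D = 1637077/4685098 ≈ 0.34942
Q(U) = U + 2*U² (Q(U) = (U² + U²) + U = 2*U² + U = U + 2*U²)
(3007275 - 3852838)*(D + Q(1246)) = (3007275 - 3852838)*(1637077/4685098 + 1246*(1 + 2*1246)) = -845563*(1637077/4685098 + 1246*(1 + 2492)) = -845563*(1637077/4685098 + 1246*2493) = -845563*(1637077/4685098 + 3106278) = -845563*14553218482321/4685098 = -723862534092164219/275594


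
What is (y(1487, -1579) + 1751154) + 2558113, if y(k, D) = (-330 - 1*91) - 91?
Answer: 4308755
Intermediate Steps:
y(k, D) = -512 (y(k, D) = (-330 - 91) - 91 = -421 - 91 = -512)
(y(1487, -1579) + 1751154) + 2558113 = (-512 + 1751154) + 2558113 = 1750642 + 2558113 = 4308755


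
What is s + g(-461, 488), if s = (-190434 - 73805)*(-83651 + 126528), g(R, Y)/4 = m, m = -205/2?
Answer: -11329776013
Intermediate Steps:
m = -205/2 (m = -205*½ = -205/2 ≈ -102.50)
g(R, Y) = -410 (g(R, Y) = 4*(-205/2) = -410)
s = -11329775603 (s = -264239*42877 = -11329775603)
s + g(-461, 488) = -11329775603 - 410 = -11329776013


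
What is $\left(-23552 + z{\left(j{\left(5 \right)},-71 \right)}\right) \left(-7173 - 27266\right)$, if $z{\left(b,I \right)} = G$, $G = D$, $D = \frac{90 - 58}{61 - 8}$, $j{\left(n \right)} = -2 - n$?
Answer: $\frac{42987586336}{53} \approx 8.1109 \cdot 10^{8}$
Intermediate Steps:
$D = \frac{32}{53} \approx 0.60377$
$G = \frac{32}{53} \approx 0.60377$
$z{\left(b,I \right)} = \frac{32}{53}$
$\left(-23552 + z{\left(j{\left(5 \right)},-71 \right)}\right) \left(-7173 - 27266\right) = \left(-23552 + \frac{32}{53}\right) \left(-7173 - 27266\right) = \left(- \frac{1248224}{53}\right) \left(-34439\right) = \frac{42987586336}{53}$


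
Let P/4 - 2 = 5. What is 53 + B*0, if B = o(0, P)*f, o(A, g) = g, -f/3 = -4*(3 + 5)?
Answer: 53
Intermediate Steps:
P = 28 (P = 8 + 4*5 = 8 + 20 = 28)
f = 96 (f = -(-12)*(3 + 5) = -(-12)*8 = -3*(-32) = 96)
B = 2688 (B = 28*96 = 2688)
53 + B*0 = 53 + 2688*0 = 53 + 0 = 53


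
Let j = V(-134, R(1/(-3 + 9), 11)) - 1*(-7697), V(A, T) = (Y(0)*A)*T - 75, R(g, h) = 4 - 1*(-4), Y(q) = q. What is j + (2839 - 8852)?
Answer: 1609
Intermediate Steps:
R(g, h) = 8 (R(g, h) = 4 + 4 = 8)
V(A, T) = -75 (V(A, T) = (0*A)*T - 75 = 0*T - 75 = 0 - 75 = -75)
j = 7622 (j = -75 - 1*(-7697) = -75 + 7697 = 7622)
j + (2839 - 8852) = 7622 + (2839 - 8852) = 7622 - 6013 = 1609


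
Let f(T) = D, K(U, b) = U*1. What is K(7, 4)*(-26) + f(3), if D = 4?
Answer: -178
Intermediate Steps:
K(U, b) = U
f(T) = 4
K(7, 4)*(-26) + f(3) = 7*(-26) + 4 = -182 + 4 = -178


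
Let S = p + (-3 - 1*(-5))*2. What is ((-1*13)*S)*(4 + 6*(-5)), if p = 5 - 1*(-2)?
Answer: 3718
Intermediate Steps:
p = 7 (p = 5 + 2 = 7)
S = 11 (S = 7 + (-3 - 1*(-5))*2 = 7 + (-3 + 5)*2 = 7 + 2*2 = 7 + 4 = 11)
((-1*13)*S)*(4 + 6*(-5)) = (-1*13*11)*(4 + 6*(-5)) = (-13*11)*(4 - 30) = -143*(-26) = 3718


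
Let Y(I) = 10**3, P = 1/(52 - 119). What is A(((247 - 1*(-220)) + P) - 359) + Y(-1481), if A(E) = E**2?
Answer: 56834225/4489 ≈ 12661.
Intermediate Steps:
P = -1/67 (P = 1/(-67) = -1/67 ≈ -0.014925)
Y(I) = 1000
A(((247 - 1*(-220)) + P) - 359) + Y(-1481) = (((247 - 1*(-220)) - 1/67) - 359)**2 + 1000 = (((247 + 220) - 1/67) - 359)**2 + 1000 = ((467 - 1/67) - 359)**2 + 1000 = (31288/67 - 359)**2 + 1000 = (7235/67)**2 + 1000 = 52345225/4489 + 1000 = 56834225/4489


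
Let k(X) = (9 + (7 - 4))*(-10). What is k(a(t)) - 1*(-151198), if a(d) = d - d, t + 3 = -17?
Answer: 151078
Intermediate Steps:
t = -20 (t = -3 - 17 = -20)
a(d) = 0
k(X) = -120 (k(X) = (9 + 3)*(-10) = 12*(-10) = -120)
k(a(t)) - 1*(-151198) = -120 - 1*(-151198) = -120 + 151198 = 151078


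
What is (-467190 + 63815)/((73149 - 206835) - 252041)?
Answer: 403375/385727 ≈ 1.0458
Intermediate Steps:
(-467190 + 63815)/((73149 - 206835) - 252041) = -403375/(-133686 - 252041) = -403375/(-385727) = -403375*(-1/385727) = 403375/385727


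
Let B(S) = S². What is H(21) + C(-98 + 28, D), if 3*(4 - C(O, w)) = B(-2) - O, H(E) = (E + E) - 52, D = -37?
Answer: -92/3 ≈ -30.667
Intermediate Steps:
H(E) = -52 + 2*E (H(E) = 2*E - 52 = -52 + 2*E)
C(O, w) = 8/3 + O/3 (C(O, w) = 4 - ((-2)² - O)/3 = 4 - (4 - O)/3 = 4 + (-4/3 + O/3) = 8/3 + O/3)
H(21) + C(-98 + 28, D) = (-52 + 2*21) + (8/3 + (-98 + 28)/3) = (-52 + 42) + (8/3 + (⅓)*(-70)) = -10 + (8/3 - 70/3) = -10 - 62/3 = -92/3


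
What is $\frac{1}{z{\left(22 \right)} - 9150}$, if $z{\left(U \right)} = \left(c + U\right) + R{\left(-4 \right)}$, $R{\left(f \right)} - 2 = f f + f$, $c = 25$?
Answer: $- \frac{1}{9089} \approx -0.00011002$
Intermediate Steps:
$R{\left(f \right)} = 2 + f + f^{2}$ ($R{\left(f \right)} = 2 + \left(f f + f\right) = 2 + \left(f^{2} + f\right) = 2 + \left(f + f^{2}\right) = 2 + f + f^{2}$)
$z{\left(U \right)} = 39 + U$ ($z{\left(U \right)} = \left(25 + U\right) + \left(2 - 4 + \left(-4\right)^{2}\right) = \left(25 + U\right) + \left(2 - 4 + 16\right) = \left(25 + U\right) + 14 = 39 + U$)
$\frac{1}{z{\left(22 \right)} - 9150} = \frac{1}{\left(39 + 22\right) - 9150} = \frac{1}{61 - 9150} = \frac{1}{-9089} = - \frac{1}{9089}$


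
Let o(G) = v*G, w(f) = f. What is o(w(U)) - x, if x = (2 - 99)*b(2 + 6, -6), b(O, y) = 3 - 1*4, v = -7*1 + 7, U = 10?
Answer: -97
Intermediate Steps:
v = 0 (v = -7 + 7 = 0)
b(O, y) = -1 (b(O, y) = 3 - 4 = -1)
x = 97 (x = (2 - 99)*(-1) = -97*(-1) = 97)
o(G) = 0 (o(G) = 0*G = 0)
o(w(U)) - x = 0 - 1*97 = 0 - 97 = -97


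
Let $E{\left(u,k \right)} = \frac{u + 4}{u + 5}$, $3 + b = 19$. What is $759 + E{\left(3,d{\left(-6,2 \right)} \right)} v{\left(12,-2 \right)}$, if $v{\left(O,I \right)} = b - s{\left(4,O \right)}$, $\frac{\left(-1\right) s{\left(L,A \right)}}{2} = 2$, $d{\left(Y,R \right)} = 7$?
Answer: $\frac{1553}{2} \approx 776.5$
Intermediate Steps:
$b = 16$ ($b = -3 + 19 = 16$)
$s{\left(L,A \right)} = -4$ ($s{\left(L,A \right)} = \left(-2\right) 2 = -4$)
$v{\left(O,I \right)} = 20$ ($v{\left(O,I \right)} = 16 - -4 = 16 + 4 = 20$)
$E{\left(u,k \right)} = \frac{4 + u}{5 + u}$
$759 + E{\left(3,d{\left(-6,2 \right)} \right)} v{\left(12,-2 \right)} = 759 + \frac{4 + 3}{5 + 3} \cdot 20 = 759 + \frac{1}{8} \cdot 7 \cdot 20 = 759 + \frac{7}{8} \cdot 20 = 759 + \frac{35}{2} = \frac{1553}{2}$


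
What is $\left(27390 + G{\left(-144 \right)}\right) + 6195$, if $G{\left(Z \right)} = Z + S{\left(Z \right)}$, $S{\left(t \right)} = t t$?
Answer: $54177$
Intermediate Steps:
$S{\left(t \right)} = t^{2}$
$G{\left(Z \right)} = Z + Z^{2}$
$\left(27390 + G{\left(-144 \right)}\right) + 6195 = \left(27390 - 144 \left(1 - 144\right)\right) + 6195 = \left(27390 - -20592\right) + 6195 = \left(27390 + 20592\right) + 6195 = 47982 + 6195 = 54177$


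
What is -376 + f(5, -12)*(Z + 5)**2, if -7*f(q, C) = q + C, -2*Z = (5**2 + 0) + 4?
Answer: -1143/4 ≈ -285.75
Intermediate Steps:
Z = -29/2 (Z = -((5**2 + 0) + 4)/2 = -((25 + 0) + 4)/2 = -(25 + 4)/2 = -1/2*29 = -29/2 ≈ -14.500)
f(q, C) = -C/7 - q/7 (f(q, C) = -(q + C)/7 = -(C + q)/7 = -C/7 - q/7)
-376 + f(5, -12)*(Z + 5)**2 = -376 + (-1/7*(-12) - 1/7*5)*(-29/2 + 5)**2 = -376 + (12/7 - 5/7)*(-19/2)**2 = -376 + 1*(361/4) = -376 + 361/4 = -1143/4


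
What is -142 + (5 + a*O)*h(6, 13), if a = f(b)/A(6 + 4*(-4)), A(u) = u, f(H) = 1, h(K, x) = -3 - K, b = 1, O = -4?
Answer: -953/5 ≈ -190.60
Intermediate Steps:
a = -1/10 (a = 1/(6 + 4*(-4)) = 1/(6 - 16) = 1/(-10) = 1*(-1/10) = -1/10 ≈ -0.10000)
-142 + (5 + a*O)*h(6, 13) = -142 + (5 - 1/10*(-4))*(-3 - 1*6) = -142 + (5 + 2/5)*(-3 - 6) = -142 + (27/5)*(-9) = -142 - 243/5 = -953/5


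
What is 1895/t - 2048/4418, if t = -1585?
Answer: -1161819/700253 ≈ -1.6591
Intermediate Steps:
1895/t - 2048/4418 = 1895/(-1585) - 2048/4418 = 1895*(-1/1585) - 2048*1/4418 = -379/317 - 1024/2209 = -1161819/700253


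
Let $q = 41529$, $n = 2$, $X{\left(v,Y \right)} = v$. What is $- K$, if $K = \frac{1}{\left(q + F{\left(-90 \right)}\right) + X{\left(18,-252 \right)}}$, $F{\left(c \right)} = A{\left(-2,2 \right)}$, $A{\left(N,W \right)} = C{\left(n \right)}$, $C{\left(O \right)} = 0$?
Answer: $- \frac{1}{41547} \approx -2.4069 \cdot 10^{-5}$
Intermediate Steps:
$A{\left(N,W \right)} = 0$
$F{\left(c \right)} = 0$
$K = \frac{1}{41547}$ ($K = \frac{1}{\left(41529 + 0\right) + 18} = \frac{1}{41529 + 18} = \frac{1}{41547} \approx 2.4069 \cdot 10^{-5}$)
$- K = \left(-1\right) \frac{1}{41547} = - \frac{1}{41547}$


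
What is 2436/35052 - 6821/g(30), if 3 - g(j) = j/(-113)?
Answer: -2251353026/1077849 ≈ -2088.7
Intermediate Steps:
g(j) = 3 + j/113 (g(j) = 3 - j/(-113) = 3 - j*(-1)/113 = 3 - (-1)*j/113 = 3 + j/113)
2436/35052 - 6821/g(30) = 2436/35052 - 6821/(3 + (1/113)*30) = 2436*(1/35052) - 6821/(3 + 30/113) = 203/2921 - 6821/369/113 = 203/2921 - 6821*113/369 = 203/2921 - 770773/369 = -2251353026/1077849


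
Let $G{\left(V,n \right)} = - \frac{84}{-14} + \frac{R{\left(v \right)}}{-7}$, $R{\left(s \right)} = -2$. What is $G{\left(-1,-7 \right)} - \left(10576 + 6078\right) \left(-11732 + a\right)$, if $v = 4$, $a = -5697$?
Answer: $\frac{2031838006}{7} \approx 2.9026 \cdot 10^{8}$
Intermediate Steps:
$G{\left(V,n \right)} = \frac{44}{7}$ ($G{\left(V,n \right)} = - \frac{84}{-14} - \frac{2}{-7} = \left(-84\right) \left(- \frac{1}{14}\right) - - \frac{2}{7} = 6 + \frac{2}{7} = \frac{44}{7}$)
$G{\left(-1,-7 \right)} - \left(10576 + 6078\right) \left(-11732 + a\right) = \frac{44}{7} - \left(10576 + 6078\right) \left(-11732 - 5697\right) = \frac{44}{7} - 16654 \left(-17429\right) = \frac{44}{7} - -290262566 = \frac{44}{7} + 290262566 = \frac{2031838006}{7}$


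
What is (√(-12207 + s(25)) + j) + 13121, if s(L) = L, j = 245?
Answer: 13366 + I*√12182 ≈ 13366.0 + 110.37*I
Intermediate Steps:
(√(-12207 + s(25)) + j) + 13121 = (√(-12207 + 25) + 245) + 13121 = (√(-12182) + 245) + 13121 = (I*√12182 + 245) + 13121 = (245 + I*√12182) + 13121 = 13366 + I*√12182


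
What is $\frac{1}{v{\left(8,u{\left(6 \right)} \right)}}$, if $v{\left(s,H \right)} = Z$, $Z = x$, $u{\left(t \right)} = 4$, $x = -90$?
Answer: $- \frac{1}{90} \approx -0.011111$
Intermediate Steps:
$Z = -90$
$v{\left(s,H \right)} = -90$
$\frac{1}{v{\left(8,u{\left(6 \right)} \right)}} = \frac{1}{-90} = - \frac{1}{90}$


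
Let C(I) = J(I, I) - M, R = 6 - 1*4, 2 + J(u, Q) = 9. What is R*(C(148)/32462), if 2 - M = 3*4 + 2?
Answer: 19/16231 ≈ 0.0011706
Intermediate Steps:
J(u, Q) = 7 (J(u, Q) = -2 + 9 = 7)
M = -12 (M = 2 - (3*4 + 2) = 2 - (12 + 2) = 2 - 1*14 = 2 - 14 = -12)
R = 2 (R = 6 - 4 = 2)
C(I) = 19 (C(I) = 7 - 1*(-12) = 7 + 12 = 19)
R*(C(148)/32462) = 2*(19/32462) = 19/16231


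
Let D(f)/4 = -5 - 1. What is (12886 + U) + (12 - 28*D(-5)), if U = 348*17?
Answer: 19486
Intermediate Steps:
U = 5916
D(f) = -24 (D(f) = 4*(-5 - 1) = 4*(-6) = -24)
(12886 + U) + (12 - 28*D(-5)) = (12886 + 5916) + (12 - 28*(-24)) = 18802 + (12 + 672) = 18802 + 684 = 19486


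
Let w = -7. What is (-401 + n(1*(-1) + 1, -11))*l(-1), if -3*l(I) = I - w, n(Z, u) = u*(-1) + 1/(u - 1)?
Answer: 4681/6 ≈ 780.17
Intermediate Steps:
n(Z, u) = 1/(-1 + u) - u (n(Z, u) = -u + 1/(-1 + u) = 1/(-1 + u) - u)
l(I) = -7/3 - I/3 (l(I) = -(I - 1*(-7))/3 = -(I + 7)/3 = -(7 + I)/3 = -7/3 - I/3)
(-401 + n(1*(-1) + 1, -11))*l(-1) = (-401 + (1 - 11 - 1*(-11)²)/(-1 - 11))*(-7/3 - ⅓*(-1)) = (-401 + (1 - 11 - 1*121)/(-12))*(-7/3 + ⅓) = (-401 - (1 - 11 - 121)/12)*(-2) = (-401 - 1/12*(-131))*(-2) = (-401 + 131/12)*(-2) = -4681/12*(-2) = 4681/6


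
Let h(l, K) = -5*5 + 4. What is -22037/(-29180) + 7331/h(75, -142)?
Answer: -213455803/612780 ≈ -348.34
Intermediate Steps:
h(l, K) = -21 (h(l, K) = -25 + 4 = -21)
-22037/(-29180) + 7331/h(75, -142) = -22037/(-29180) + 7331/(-21) = -22037*(-1/29180) + 7331*(-1/21) = 22037/29180 - 7331/21 = -213455803/612780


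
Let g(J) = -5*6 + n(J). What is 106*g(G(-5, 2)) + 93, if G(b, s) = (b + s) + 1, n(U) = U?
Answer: -3299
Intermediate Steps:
G(b, s) = 1 + b + s
g(J) = -30 + J (g(J) = -5*6 + J = -30 + J)
106*g(G(-5, 2)) + 93 = 106*(-30 + (1 - 5 + 2)) + 93 = 106*(-30 - 2) + 93 = 106*(-32) + 93 = -3392 + 93 = -3299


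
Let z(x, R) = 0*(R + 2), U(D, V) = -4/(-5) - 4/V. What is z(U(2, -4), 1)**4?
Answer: 0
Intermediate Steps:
U(D, V) = 4/5 - 4/V (U(D, V) = -4*(-1/5) - 4/V = 4/5 - 4/V)
z(x, R) = 0 (z(x, R) = 0*(2 + R) = 0)
z(U(2, -4), 1)**4 = 0**4 = 0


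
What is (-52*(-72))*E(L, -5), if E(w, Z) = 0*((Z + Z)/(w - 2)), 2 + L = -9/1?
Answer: 0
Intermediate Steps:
L = -11 (L = -2 - 9/1 = -2 - 9*1 = -2 - 9 = -11)
E(w, Z) = 0 (E(w, Z) = 0*((2*Z)/(-2 + w)) = 0*(2*Z/(-2 + w)) = 0)
(-52*(-72))*E(L, -5) = -52*(-72)*0 = 3744*0 = 0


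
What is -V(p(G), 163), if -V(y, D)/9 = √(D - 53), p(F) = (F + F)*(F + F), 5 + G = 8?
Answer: 9*√110 ≈ 94.393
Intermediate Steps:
G = 3 (G = -5 + 8 = 3)
p(F) = 4*F² (p(F) = (2*F)*(2*F) = 4*F²)
V(y, D) = -9*√(-53 + D) (V(y, D) = -9*√(D - 53) = -9*√(-53 + D))
-V(p(G), 163) = -(-9)*√(-53 + 163) = -(-9)*√110 = 9*√110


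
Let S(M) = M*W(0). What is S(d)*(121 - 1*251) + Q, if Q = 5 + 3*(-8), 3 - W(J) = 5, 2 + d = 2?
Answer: -19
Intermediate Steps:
d = 0 (d = -2 + 2 = 0)
W(J) = -2 (W(J) = 3 - 1*5 = 3 - 5 = -2)
S(M) = -2*M (S(M) = M*(-2) = -2*M)
Q = -19 (Q = 5 - 24 = -19)
S(d)*(121 - 1*251) + Q = (-2*0)*(121 - 1*251) - 19 = 0*(121 - 251) - 19 = 0*(-130) - 19 = 0 - 19 = -19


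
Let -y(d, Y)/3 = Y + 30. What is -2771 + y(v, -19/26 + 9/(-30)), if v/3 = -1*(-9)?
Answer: -185764/65 ≈ -2857.9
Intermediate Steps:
v = 27 (v = 3*(-1*(-9)) = 3*9 = 27)
y(d, Y) = -90 - 3*Y (y(d, Y) = -3*(Y + 30) = -3*(30 + Y) = -90 - 3*Y)
-2771 + y(v, -19/26 + 9/(-30)) = -2771 + (-90 - 3*(-19/26 + 9/(-30))) = -2771 + (-90 - 3*(-19*1/26 + 9*(-1/30))) = -2771 + (-90 - 3*(-19/26 - 3/10)) = -2771 + (-90 - 3*(-67/65)) = -2771 + (-90 + 201/65) = -2771 - 5649/65 = -185764/65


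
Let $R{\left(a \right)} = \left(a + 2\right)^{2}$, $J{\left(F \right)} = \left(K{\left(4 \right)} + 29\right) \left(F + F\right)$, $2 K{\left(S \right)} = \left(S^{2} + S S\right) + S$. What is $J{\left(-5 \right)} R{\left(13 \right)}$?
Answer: $-105750$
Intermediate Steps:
$K{\left(S \right)} = S^{2} + \frac{S}{2}$ ($K{\left(S \right)} = \frac{\left(S^{2} + S S\right) + S}{2} = \frac{\left(S^{2} + S^{2}\right) + S}{2} = \frac{2 S^{2} + S}{2} = \frac{S + 2 S^{2}}{2} = S^{2} + \frac{S}{2}$)
$J{\left(F \right)} = 94 F$ ($J{\left(F \right)} = \left(4 \left(\frac{1}{2} + 4\right) + 29\right) \left(F + F\right) = \left(4 \cdot \frac{9}{2} + 29\right) 2 F = \left(18 + 29\right) 2 F = 47 \cdot 2 F = 94 F$)
$R{\left(a \right)} = \left(2 + a\right)^{2}$
$J{\left(-5 \right)} R{\left(13 \right)} = 94 \left(-5\right) \left(2 + 13\right)^{2} = - 470 \cdot 15^{2} = \left(-470\right) 225 = -105750$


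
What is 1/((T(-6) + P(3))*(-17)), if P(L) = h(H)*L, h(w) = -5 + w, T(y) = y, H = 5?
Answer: 1/102 ≈ 0.0098039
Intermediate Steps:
P(L) = 0 (P(L) = (-5 + 5)*L = 0*L = 0)
1/((T(-6) + P(3))*(-17)) = 1/((-6 + 0)*(-17)) = 1/(-6*(-17)) = 1/102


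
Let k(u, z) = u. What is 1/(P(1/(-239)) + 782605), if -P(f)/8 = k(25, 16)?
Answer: 1/782405 ≈ 1.2781e-6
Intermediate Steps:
P(f) = -200 (P(f) = -8*25 = -200)
1/(P(1/(-239)) + 782605) = 1/(-200 + 782605) = 1/782405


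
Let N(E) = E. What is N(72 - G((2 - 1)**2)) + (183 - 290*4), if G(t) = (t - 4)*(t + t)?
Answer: -899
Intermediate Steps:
G(t) = 2*t*(-4 + t) (G(t) = (-4 + t)*(2*t) = 2*t*(-4 + t))
N(72 - G((2 - 1)**2)) + (183 - 290*4) = (72 - 2*(2 - 1)**2*(-4 + (2 - 1)**2)) + (183 - 290*4) = (72 - 2*1**2*(-4 + 1**2)) + (183 - 1160) = (72 - 2*(-4 + 1)) - 977 = (72 - 2*(-3)) - 977 = (72 - 1*(-6)) - 977 = (72 + 6) - 977 = 78 - 977 = -899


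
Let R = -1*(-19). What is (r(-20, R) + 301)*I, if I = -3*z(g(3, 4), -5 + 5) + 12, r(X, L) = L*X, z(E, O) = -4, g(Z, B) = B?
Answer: -1896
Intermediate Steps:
R = 19
I = 24 (I = -3*(-4) + 12 = 12 + 12 = 24)
(r(-20, R) + 301)*I = (19*(-20) + 301)*24 = (-380 + 301)*24 = -79*24 = -1896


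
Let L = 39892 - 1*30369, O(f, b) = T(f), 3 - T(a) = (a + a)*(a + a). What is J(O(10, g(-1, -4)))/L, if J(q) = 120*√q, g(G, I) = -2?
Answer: 120*I*√397/9523 ≈ 0.25107*I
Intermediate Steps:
T(a) = 3 - 4*a² (T(a) = 3 - (a + a)*(a + a) = 3 - 2*a*2*a = 3 - 4*a²)
O(f, b) = 3 - 4*f²
L = 9523 (L = 39892 - 30369 = 9523)
J(O(10, g(-1, -4)))/L = (120*√(3 - 4*10²))/9523 = (120*√(3 - 4*100))*(1/9523) = (120*√(3 - 400))*(1/9523) = (120*√(-397))*(1/9523) = (120*(I*√397))*(1/9523) = (120*I*√397)*(1/9523) = 120*I*√397/9523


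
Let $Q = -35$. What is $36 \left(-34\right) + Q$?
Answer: $-1259$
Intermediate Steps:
$36 \left(-34\right) + Q = 36 \left(-34\right) - 35 = -1224 - 35 = -1259$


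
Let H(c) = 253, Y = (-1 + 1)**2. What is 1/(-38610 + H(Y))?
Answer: -1/38357 ≈ -2.6071e-5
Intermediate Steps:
Y = 0 (Y = 0**2 = 0)
1/(-38610 + H(Y)) = 1/(-38610 + 253) = 1/(-38357) = -1/38357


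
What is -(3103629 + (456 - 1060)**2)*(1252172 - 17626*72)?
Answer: 58616720500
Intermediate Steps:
-(3103629 + (456 - 1060)**2)*(1252172 - 17626*72) = -(3103629 + (-604)**2)*(1252172 - 1269072) = -(3103629 + 364816)*(-16900) = -3468445*(-16900) = -1*(-58616720500) = 58616720500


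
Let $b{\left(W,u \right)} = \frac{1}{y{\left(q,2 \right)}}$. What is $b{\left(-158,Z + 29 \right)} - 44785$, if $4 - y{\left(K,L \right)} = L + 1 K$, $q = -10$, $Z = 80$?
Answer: $- \frac{537419}{12} \approx -44785.0$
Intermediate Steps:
$y{\left(K,L \right)} = 4 - K - L$ ($y{\left(K,L \right)} = 4 - \left(L + 1 K\right) = 4 - \left(L + K\right) = 4 - \left(K + L\right) = 4 - K - L$)
$b{\left(W,u \right)} = \frac{1}{12}$ ($b{\left(W,u \right)} = \frac{1}{4 - -10 - 2} = \frac{1}{4 + 10 - 2} = \frac{1}{12}$)
$b{\left(-158,Z + 29 \right)} - 44785 = \frac{1}{12} - 44785 = - \frac{537419}{12}$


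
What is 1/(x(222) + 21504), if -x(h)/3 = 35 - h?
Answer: 1/22065 ≈ 4.5321e-5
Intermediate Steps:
x(h) = -105 + 3*h (x(h) = -3*(35 - h) = -105 + 3*h)
1/(x(222) + 21504) = 1/((-105 + 3*222) + 21504) = 1/((-105 + 666) + 21504) = 1/(561 + 21504) = 1/22065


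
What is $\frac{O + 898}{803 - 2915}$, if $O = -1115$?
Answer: $\frac{217}{2112} \approx 0.10275$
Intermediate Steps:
$\frac{O + 898}{803 - 2915} = \frac{-1115 + 898}{803 - 2915} = - \frac{217}{-2112} = \left(-217\right) \left(- \frac{1}{2112}\right) = \frac{217}{2112}$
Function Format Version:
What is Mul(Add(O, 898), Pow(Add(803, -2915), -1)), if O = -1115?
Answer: Rational(217, 2112) ≈ 0.10275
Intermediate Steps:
Mul(Add(O, 898), Pow(Add(803, -2915), -1)) = Mul(Add(-1115, 898), Pow(Add(803, -2915), -1)) = Mul(-217, Pow(-2112, -1)) = Mul(-217, Rational(-1, 2112)) = Rational(217, 2112)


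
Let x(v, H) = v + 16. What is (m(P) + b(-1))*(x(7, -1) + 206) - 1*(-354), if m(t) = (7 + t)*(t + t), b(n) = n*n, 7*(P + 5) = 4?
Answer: -226997/49 ≈ -4632.6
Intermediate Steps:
P = -31/7 (P = -5 + (⅐)*4 = -5 + 4/7 = -31/7 ≈ -4.4286)
b(n) = n²
x(v, H) = 16 + v
m(t) = 2*t*(7 + t) (m(t) = (7 + t)*(2*t) = 2*t*(7 + t))
(m(P) + b(-1))*(x(7, -1) + 206) - 1*(-354) = (2*(-31/7)*(7 - 31/7) + (-1)²)*((16 + 7) + 206) - 1*(-354) = (2*(-31/7)*(18/7) + 1)*(23 + 206) + 354 = (-1116/49 + 1)*229 + 354 = -1067/49*229 + 354 = -244343/49 + 354 = -226997/49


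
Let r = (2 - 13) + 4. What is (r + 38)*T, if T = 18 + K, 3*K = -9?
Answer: 465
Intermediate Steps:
K = -3 (K = (⅓)*(-9) = -3)
T = 15 (T = 18 - 3 = 15)
r = -7 (r = -11 + 4 = -7)
(r + 38)*T = (-7 + 38)*15 = 31*15 = 465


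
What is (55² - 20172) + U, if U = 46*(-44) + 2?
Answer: -19169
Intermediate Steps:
U = -2022 (U = -2024 + 2 = -2022)
(55² - 20172) + U = (55² - 20172) - 2022 = (3025 - 20172) - 2022 = -17147 - 2022 = -19169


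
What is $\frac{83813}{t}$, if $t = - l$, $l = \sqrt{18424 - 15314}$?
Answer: $- \frac{83813 \sqrt{3110}}{3110} \approx -1502.9$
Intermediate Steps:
$l = \sqrt{3110} \approx 55.767$
$t = - \sqrt{3110} \approx -55.767$
$\frac{83813}{t} = \frac{83813}{\left(-1\right) \sqrt{3110}} = 83813 \left(- \frac{\sqrt{3110}}{3110}\right) = - \frac{83813 \sqrt{3110}}{3110}$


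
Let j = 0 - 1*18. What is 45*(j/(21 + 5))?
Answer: -405/13 ≈ -31.154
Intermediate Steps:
j = -18 (j = 0 - 18 = -18)
45*(j/(21 + 5)) = 45*(-18/(21 + 5)) = 45*(-18/26) = 45*((1/26)*(-18)) = 45*(-9/13) = -405/13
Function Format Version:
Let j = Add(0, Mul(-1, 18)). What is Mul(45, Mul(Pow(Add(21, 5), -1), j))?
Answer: Rational(-405, 13) ≈ -31.154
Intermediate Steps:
j = -18 (j = Add(0, -18) = -18)
Mul(45, Mul(Pow(Add(21, 5), -1), j)) = Mul(45, Mul(Pow(Add(21, 5), -1), -18)) = Mul(45, Mul(Pow(26, -1), -18)) = Mul(45, Mul(Rational(1, 26), -18)) = Mul(45, Rational(-9, 13)) = Rational(-405, 13)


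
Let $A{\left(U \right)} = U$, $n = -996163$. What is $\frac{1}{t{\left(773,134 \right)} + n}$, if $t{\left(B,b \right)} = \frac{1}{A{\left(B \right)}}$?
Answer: $- \frac{773}{770033998} \approx -1.0039 \cdot 10^{-6}$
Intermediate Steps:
$t{\left(B,b \right)} = \frac{1}{B}$
$\frac{1}{t{\left(773,134 \right)} + n} = \frac{1}{\frac{1}{773} - 996163} = \frac{1}{- \frac{770033998}{773}} = - \frac{773}{770033998}$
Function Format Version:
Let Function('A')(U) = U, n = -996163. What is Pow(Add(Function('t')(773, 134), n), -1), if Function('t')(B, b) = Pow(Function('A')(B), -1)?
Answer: Rational(-773, 770033998) ≈ -1.0039e-6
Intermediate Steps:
Function('t')(B, b) = Pow(B, -1)
Pow(Add(Function('t')(773, 134), n), -1) = Pow(Add(Pow(773, -1), -996163), -1) = Pow(Add(Rational(1, 773), -996163), -1) = Pow(Rational(-770033998, 773), -1) = Rational(-773, 770033998)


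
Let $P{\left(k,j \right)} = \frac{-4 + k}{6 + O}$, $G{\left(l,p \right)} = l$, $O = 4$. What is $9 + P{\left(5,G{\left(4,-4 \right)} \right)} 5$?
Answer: $\frac{19}{2} \approx 9.5$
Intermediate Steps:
$P{\left(k,j \right)} = - \frac{2}{5} + \frac{k}{10}$ ($P{\left(k,j \right)} = \frac{-4 + k}{6 + 4} = \frac{-4 + k}{10} = \left(-4 + k\right) \frac{1}{10} = - \frac{2}{5} + \frac{k}{10}$)
$9 + P{\left(5,G{\left(4,-4 \right)} \right)} 5 = 9 + \left(- \frac{2}{5} + \frac{1}{10} \cdot 5\right) 5 = 9 + \left(- \frac{2}{5} + \frac{1}{2}\right) 5 = 9 + \frac{1}{10} \cdot 5 = 9 + \frac{1}{2} = \frac{19}{2}$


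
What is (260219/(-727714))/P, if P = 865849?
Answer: -260219/630090439186 ≈ -4.1299e-7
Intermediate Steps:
(260219/(-727714))/P = (260219/(-727714))/865849 = (260219*(-1/727714))*(1/865849) = -260219/727714*1/865849 = -260219/630090439186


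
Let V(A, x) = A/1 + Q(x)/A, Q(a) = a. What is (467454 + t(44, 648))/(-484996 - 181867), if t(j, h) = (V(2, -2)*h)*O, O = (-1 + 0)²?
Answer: -468102/666863 ≈ -0.70195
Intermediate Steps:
O = 1 (O = (-1)² = 1)
V(A, x) = A + x/A (V(A, x) = A/1 + x/A = A*1 + x/A = A + x/A)
t(j, h) = h (t(j, h) = ((2 - 2/2)*h)*1 = ((2 - 2*½)*h)*1 = ((2 - 1)*h)*1 = (1*h)*1 = h*1 = h)
(467454 + t(44, 648))/(-484996 - 181867) = (467454 + 648)/(-484996 - 181867) = 468102/(-666863) = 468102*(-1/666863) = -468102/666863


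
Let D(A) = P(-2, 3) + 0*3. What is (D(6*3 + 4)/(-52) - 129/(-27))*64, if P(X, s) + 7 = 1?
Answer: 36640/117 ≈ 313.16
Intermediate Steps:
P(X, s) = -6 (P(X, s) = -7 + 1 = -6)
D(A) = -6 (D(A) = -6 + 0*3 = -6 + 0 = -6)
(D(6*3 + 4)/(-52) - 129/(-27))*64 = (-6/(-52) - 129/(-27))*64 = (-6*(-1/52) - 129*(-1/27))*64 = (3/26 + 43/9)*64 = (1145/234)*64 = 36640/117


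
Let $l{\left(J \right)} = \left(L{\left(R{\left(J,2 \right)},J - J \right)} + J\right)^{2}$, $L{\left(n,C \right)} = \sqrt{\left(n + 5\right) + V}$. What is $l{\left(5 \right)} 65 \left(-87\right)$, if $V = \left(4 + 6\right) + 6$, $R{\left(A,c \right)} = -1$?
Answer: $-254475 - 113100 \sqrt{5} \approx -5.0737 \cdot 10^{5}$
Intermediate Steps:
$V = 16$ ($V = 10 + 6 = 16$)
$L{\left(n,C \right)} = \sqrt{21 + n}$ ($L{\left(n,C \right)} = \sqrt{\left(n + 5\right) + 16} = \sqrt{\left(5 + n\right) + 16} = \sqrt{21 + n}$)
$l{\left(J \right)} = \left(J + 2 \sqrt{5}\right)^{2}$ ($l{\left(J \right)} = \left(\sqrt{21 - 1} + J\right)^{2} = \left(\sqrt{20} + J\right)^{2} = \left(2 \sqrt{5} + J\right)^{2} = \left(J + 2 \sqrt{5}\right)^{2}$)
$l{\left(5 \right)} 65 \left(-87\right) = \left(5 + 2 \sqrt{5}\right)^{2} \cdot 65 \left(-87\right) = \left(5 + 2 \sqrt{5}\right)^{2} \left(-5655\right) = - 5655 \left(5 + 2 \sqrt{5}\right)^{2}$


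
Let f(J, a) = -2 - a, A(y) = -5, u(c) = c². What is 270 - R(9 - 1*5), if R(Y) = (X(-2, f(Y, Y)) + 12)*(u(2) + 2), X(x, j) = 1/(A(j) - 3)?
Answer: 795/4 ≈ 198.75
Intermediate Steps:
X(x, j) = -⅛ (X(x, j) = 1/(-5 - 3) = 1/(-8) = -⅛)
R(Y) = 285/4 (R(Y) = (-⅛ + 12)*(2² + 2) = 95*(4 + 2)/8 = (95/8)*6 = 285/4)
270 - R(9 - 1*5) = 270 - 1*285/4 = 270 - 285/4 = 795/4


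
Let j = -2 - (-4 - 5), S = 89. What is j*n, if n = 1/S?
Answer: 7/89 ≈ 0.078652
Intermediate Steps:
j = 7 (j = -2 - (-9) = -2 - 1*(-9) = -2 + 9 = 7)
n = 1/89 ≈ 0.011236
j*n = 7*(1/89) = 7/89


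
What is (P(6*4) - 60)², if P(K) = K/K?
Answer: 3481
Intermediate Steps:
P(K) = 1
(P(6*4) - 60)² = (1 - 60)² = (-59)² = 3481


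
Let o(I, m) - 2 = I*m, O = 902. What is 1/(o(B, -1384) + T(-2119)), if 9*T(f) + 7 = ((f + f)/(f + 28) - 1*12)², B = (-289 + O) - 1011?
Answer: 39350529/21676013574535 ≈ 1.8154e-6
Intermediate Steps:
B = -398 (B = (-289 + 902) - 1011 = 613 - 1011 = -398)
o(I, m) = 2 + I*m
T(f) = -7/9 + (-12 + 2*f/(28 + f))²/9 (T(f) = -7/9 + ((f + f)/(f + 28) - 1*12)²/9 = -7/9 + ((2*f)/(28 + f) - 12)²/9 = -7/9 + (2*f/(28 + f) - 12)²/9 = -7/9 + (-12 + 2*f/(28 + f))²/9)
1/(o(B, -1384) + T(-2119)) = 1/((2 - 398*(-1384)) + (107408 + 93*(-2119)² + 6328*(-2119))/(9*(784 + (-2119)² + 56*(-2119)))) = 1/((2 + 550832) + (107408 + 93*4490161 - 13409032)/(9*(784 + 4490161 - 118664))) = 1/(550834 + (⅑)*(107408 + 417584973 - 13409032)/4372281) = 1/(550834 + (⅑)*(1/4372281)*404283349) = 1/(550834 + 404283349/39350529) = 1/(21676013574535/39350529) = 39350529/21676013574535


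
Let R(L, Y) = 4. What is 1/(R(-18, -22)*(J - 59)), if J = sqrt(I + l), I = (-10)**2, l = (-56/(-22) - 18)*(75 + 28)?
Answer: -649/218804 - I*sqrt(180510)/218804 ≈ -0.0029661 - 0.0019418*I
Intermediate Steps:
l = -17510/11 (l = (-56*(-1/22) - 18)*103 = (28/11 - 18)*103 = -170/11*103 = -17510/11 ≈ -1591.8)
I = 100
J = I*sqrt(180510)/11 (J = sqrt(100 - 17510/11) = sqrt(-16410/11) = I*sqrt(180510)/11 ≈ 38.624*I)
1/(R(-18, -22)*(J - 59)) = 1/(4*(I*sqrt(180510)/11 - 59)) = 1/(4*(-59 + I*sqrt(180510)/11)) = 1/(-236 + 4*I*sqrt(180510)/11)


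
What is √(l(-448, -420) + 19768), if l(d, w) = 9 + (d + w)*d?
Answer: √408641 ≈ 639.25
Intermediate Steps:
l(d, w) = 9 + d*(d + w)
√(l(-448, -420) + 19768) = √((9 + (-448)² - 448*(-420)) + 19768) = √((9 + 200704 + 188160) + 19768) = √(388873 + 19768) = √408641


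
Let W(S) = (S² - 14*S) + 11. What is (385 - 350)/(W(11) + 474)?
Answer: 35/452 ≈ 0.077434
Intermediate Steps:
W(S) = 11 + S² - 14*S
(385 - 350)/(W(11) + 474) = (385 - 350)/((11 + 11² - 14*11) + 474) = 35/((11 + 121 - 154) + 474) = 35/(-22 + 474) = 35/452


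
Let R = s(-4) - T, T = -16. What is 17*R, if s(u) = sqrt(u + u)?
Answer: 272 + 34*I*sqrt(2) ≈ 272.0 + 48.083*I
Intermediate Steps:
s(u) = sqrt(2)*sqrt(u) (s(u) = sqrt(2*u) = sqrt(2)*sqrt(u))
R = 16 + 2*I*sqrt(2) (R = sqrt(2)*sqrt(-4) - 1*(-16) = sqrt(2)*(2*I) + 16 = 2*I*sqrt(2) + 16 = 16 + 2*I*sqrt(2) ≈ 16.0 + 2.8284*I)
17*R = 17*(16 + 2*I*sqrt(2)) = 272 + 34*I*sqrt(2)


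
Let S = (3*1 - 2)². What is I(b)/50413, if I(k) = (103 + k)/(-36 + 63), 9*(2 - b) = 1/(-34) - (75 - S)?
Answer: 11549/138837402 ≈ 8.3184e-5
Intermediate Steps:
S = 1 (S = (3 - 2)² = 1² = 1)
b = 1043/102 (b = 2 - (1/(-34) - (75 - 1*1))/9 = 2 - (-1/34 - (75 - 1))/9 = 2 - (-1/34 - 1*74)/9 = 2 - (-1/34 - 74)/9 = 2 - ⅑*(-2517/34) = 2 + 839/102 = 1043/102 ≈ 10.225)
I(k) = 103/27 + k/27 (I(k) = (103 + k)/27 = (103 + k)*(1/27) = 103/27 + k/27)
I(b)/50413 = (103/27 + (1/27)*(1043/102))/50413 = (103/27 + 1043/2754)*(1/50413) = (11549/2754)*(1/50413) = 11549/138837402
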